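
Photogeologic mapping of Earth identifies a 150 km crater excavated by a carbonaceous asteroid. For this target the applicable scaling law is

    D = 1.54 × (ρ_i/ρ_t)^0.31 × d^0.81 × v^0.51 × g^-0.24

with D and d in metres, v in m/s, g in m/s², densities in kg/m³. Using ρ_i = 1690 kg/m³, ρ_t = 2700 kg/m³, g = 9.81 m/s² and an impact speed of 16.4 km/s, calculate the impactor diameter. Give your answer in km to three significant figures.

Rearranging for d: d = [D / (1.54 · (1690/2700)^0.31 · 16400^0.51 · 9.81^-0.24)]^(1/0.81).
D = 150000 m.
(1690/2700)^0.31 = 0.8648
16400^0.51 = 141.1
9.81^-0.24 = 0.5781
Denominator = 1.54 × 0.8648 × 141.1 × 0.5781 = 108.6
D / 108.6 = 150000 / 108.6 = 1381
d = 1381^(1/0.81) = 1381^1.2346 = 7532 m

d ≈ 7.53 km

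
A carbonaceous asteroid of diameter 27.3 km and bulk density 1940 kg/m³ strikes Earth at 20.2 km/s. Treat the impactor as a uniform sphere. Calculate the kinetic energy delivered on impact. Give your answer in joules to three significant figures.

E ≈ 4.22 × 10^24 J

d = 27300 m; v = 20200 m/s.
Mass m = (π/6) ρ d³ = (π/6) × 1940 × (27300)³ = 2.067 × 10^16 kg
E = ½ m v² = 0.5 × 2.067 × 10^16 × (20200)² = 4.217 × 10^24 J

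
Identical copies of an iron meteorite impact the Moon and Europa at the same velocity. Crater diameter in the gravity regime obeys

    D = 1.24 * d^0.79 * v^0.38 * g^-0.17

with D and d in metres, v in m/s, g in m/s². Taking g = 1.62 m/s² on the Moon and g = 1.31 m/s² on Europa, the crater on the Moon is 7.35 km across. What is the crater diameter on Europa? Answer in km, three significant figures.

D ≈ 7.62 km

All impactor-dependent factors cancel in the ratio, leaving D_Europa/D_Moon = (g_Europa/g_Moon)^-0.17.
(1.31/1.62)^-0.17 = 0.8086^-0.17 = 1.037
D_Europa = 1.037 × 7.35 km = 7.62 km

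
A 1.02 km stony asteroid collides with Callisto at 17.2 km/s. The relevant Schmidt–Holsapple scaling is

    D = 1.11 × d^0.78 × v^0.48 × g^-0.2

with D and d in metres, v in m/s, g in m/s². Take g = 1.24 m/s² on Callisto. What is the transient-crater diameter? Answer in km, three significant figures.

In SI units: d = 1020 m, v = 17200 m/s.
d^0.78 = 1020^0.78 = 222.2
v^0.48 = 17200^0.48 = 107.9
g^-0.2 = 1.24^-0.2 = 0.9579
D = 1.11 × 222.2 × 107.9 × 0.9579 = 25492 m
   = 25.49 km

D ≈ 25.5 km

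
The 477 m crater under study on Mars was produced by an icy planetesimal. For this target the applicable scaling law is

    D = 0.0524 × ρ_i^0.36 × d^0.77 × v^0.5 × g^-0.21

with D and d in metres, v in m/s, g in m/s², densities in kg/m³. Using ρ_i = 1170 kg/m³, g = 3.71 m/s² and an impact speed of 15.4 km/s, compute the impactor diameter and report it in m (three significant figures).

Rearranging for d: d = [D / (0.0524 · 1170^0.36 · 15400^0.5 · 3.71^-0.21)]^(1/0.77).
1170^0.36 = 12.72
15400^0.5 = 124.1
3.71^-0.21 = 0.7593
Denominator = 0.0524 × 12.72 × 124.1 × 0.7593 = 62.81
D / 62.81 = 477 / 62.81 = 7.594
d = 7.594^(1/0.77) = 7.594^1.2987 = 13.91 m

d ≈ 13.9 m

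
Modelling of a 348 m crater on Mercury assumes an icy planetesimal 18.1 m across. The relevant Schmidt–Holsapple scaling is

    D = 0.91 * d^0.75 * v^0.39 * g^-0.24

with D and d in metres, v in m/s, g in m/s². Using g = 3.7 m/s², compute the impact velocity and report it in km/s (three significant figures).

v ≈ 35.7 km/s

Rearranging for v: v = [D / (0.91 · 18.1^0.75 · 3.7^-0.24)]^(1/0.39).
18.1^0.75 = 8.775
3.7^-0.24 = 0.7305
Denominator = 0.91 × 8.775 × 0.7305 = 5.833
D / 5.833 = 348 / 5.833 = 59.66
v = 59.66^(1/0.39) = 59.66^2.5641 = 35730 m/s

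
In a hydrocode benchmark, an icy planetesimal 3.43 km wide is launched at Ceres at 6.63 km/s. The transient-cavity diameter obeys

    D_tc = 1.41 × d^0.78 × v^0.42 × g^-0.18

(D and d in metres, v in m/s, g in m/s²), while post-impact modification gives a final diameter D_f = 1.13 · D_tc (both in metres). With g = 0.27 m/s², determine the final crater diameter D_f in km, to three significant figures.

In SI: d = 3430 m, v = 6630 m/s.
d^0.78 = 3430^0.78 = 572.2
v^0.42 = 6630^0.42 = 40.28
g^-0.18 = 0.27^-0.18 = 1.266
D_tc = 1.41 × 572.2 × 40.28 × 1.266 = 41140 m
D_f = 1.13 × 41140 = 46488 m
     = 46.49 km

D_f ≈ 46.5 km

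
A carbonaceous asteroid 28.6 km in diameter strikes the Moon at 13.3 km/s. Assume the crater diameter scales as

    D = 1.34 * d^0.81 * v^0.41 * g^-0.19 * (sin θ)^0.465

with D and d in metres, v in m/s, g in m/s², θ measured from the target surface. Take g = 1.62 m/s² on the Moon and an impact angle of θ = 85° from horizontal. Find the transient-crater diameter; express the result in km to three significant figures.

In SI units: d = 28600 m, v = 13300 m/s.
d^0.81 = 28600^0.81 = 4071
v^0.41 = 13300^0.41 = 49.07
g^-0.19 = 1.62^-0.19 = 0.9124
(sin 85°)^0.465 = 0.9962^0.465 = 0.9982
D = 1.34 × 4071 × 49.07 × 0.9124 × 0.9982 = 2.438 × 10^5 m
   = 243.8 km

D ≈ 244 km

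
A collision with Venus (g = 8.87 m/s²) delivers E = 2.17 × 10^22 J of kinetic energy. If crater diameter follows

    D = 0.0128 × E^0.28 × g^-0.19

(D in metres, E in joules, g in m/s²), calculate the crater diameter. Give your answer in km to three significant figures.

D ≈ 15.2 km

E^0.28 = (2.17 × 10^22)^0.28 = 1.796 × 10^6
g^-0.19 = 8.87^-0.19 = 0.6605
D = 0.0128 × 1.796 × 10^6 × 0.6605 = 15184 m
   = 15.18 km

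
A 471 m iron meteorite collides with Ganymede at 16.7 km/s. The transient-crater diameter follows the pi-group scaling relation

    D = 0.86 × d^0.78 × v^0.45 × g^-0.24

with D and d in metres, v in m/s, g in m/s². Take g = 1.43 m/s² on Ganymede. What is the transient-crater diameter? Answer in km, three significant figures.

D ≈ 7.63 km

In SI units: v = 16700 m/s.
d^0.78 = 471^0.78 = 121.6
v^0.45 = 16700^0.45 = 79.47
g^-0.24 = 1.43^-0.24 = 0.9177
D = 0.86 × 121.6 × 79.47 × 0.9177 = 7627 m
   = 7.627 km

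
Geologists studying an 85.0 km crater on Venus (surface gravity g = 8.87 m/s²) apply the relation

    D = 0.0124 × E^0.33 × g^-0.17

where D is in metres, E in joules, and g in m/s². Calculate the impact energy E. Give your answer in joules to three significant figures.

E ≈ 1.60 × 10^21 J

Rearranging: E = [D / (0.0124 · g^-0.17)]^(1/0.33).
D = 85000 m.
g^-0.17 = 8.87^-0.17 = 0.6900
D / (0.0124 × 0.6900) = 85000 / (8.556 × 10^-3) = 9.935 × 10^6
E = (9.935 × 10^6)^3.0303 = 1.598 × 10^21 J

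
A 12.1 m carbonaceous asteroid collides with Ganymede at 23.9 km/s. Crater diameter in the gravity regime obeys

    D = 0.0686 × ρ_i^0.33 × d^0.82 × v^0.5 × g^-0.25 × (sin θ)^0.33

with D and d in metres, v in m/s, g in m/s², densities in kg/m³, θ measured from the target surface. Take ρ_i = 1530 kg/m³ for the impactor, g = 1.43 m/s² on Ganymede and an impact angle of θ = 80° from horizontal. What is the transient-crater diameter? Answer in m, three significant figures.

D ≈ 838 m

In SI units: v = 23900 m/s.
ρ_i^0.33 = 1530^0.33 = 11.24
d^0.82 = 12.1^0.82 = 7.725
v^0.5 = 23900^0.5 = 154.6
g^-0.25 = 1.43^-0.25 = 0.9145
(sin 80°)^0.33 = 0.9848^0.33 = 0.9950
D = 0.0686 × 11.24 × 7.725 × 154.6 × 0.9145 × 0.9950 = 837.9 m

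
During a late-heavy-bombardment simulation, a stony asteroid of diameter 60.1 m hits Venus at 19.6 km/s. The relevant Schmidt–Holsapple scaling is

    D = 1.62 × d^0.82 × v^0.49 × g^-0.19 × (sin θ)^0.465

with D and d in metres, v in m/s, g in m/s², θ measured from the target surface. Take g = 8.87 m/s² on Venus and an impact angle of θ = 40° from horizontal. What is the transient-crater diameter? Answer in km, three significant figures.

D ≈ 3.18 km

In SI units: v = 19600 m/s.
d^0.82 = 60.1^0.82 = 28.75
v^0.49 = 19600^0.49 = 126.8
g^-0.19 = 8.87^-0.19 = 0.6605
(sin 40°)^0.465 = 0.6428^0.465 = 0.8142
D = 1.62 × 28.75 × 126.8 × 0.6605 × 0.8142 = 3176 m
   = 3.176 km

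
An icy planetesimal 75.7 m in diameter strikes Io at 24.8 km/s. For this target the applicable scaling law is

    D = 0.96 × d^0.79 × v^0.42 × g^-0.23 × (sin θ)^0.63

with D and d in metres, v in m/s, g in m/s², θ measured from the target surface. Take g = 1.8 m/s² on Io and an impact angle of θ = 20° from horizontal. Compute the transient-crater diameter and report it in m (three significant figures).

D ≈ 912 m

In SI units: v = 24800 m/s.
d^0.79 = 75.7^0.79 = 30.51
v^0.42 = 24800^0.42 = 70.09
g^-0.23 = 1.8^-0.23 = 0.8735
(sin 20°)^0.63 = 0.3420^0.63 = 0.5087
D = 0.96 × 30.51 × 70.09 × 0.8735 × 0.5087 = 912.2 m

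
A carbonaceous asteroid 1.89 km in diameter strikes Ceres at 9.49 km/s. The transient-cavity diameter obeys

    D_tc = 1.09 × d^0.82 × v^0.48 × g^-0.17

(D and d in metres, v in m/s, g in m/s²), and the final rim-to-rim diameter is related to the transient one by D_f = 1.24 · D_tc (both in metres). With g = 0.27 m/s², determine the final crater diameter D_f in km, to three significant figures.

D_f ≈ 66.6 km

In SI: d = 1890 m, v = 9490 m/s.
d^0.82 = 1890^0.82 = 486.1
v^0.48 = 9490^0.48 = 81.11
g^-0.17 = 0.27^-0.17 = 1.249
D_tc = 1.09 × 486.1 × 81.11 × 1.249 = 53680 m
D_f = 1.24 × 53680 = 66563 m
     = 66.56 km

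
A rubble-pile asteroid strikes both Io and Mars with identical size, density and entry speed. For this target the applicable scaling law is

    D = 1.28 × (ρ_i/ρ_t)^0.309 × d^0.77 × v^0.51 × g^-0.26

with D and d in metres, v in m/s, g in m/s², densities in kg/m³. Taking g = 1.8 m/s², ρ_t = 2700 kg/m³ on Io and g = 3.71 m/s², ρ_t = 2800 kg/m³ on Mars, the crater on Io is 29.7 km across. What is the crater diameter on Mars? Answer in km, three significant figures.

D ≈ 24.3 km

The impactor-only factors (d, v, ρ_i) cancel in the ratio, leaving D_Mars/D_Io = (g_Mars/g_Io)^-0.26 · (ρ_t,Io/ρ_t,Mars)^0.309.
(3.71/1.8)^-0.26 = 2.061^-0.26 = 0.8286
(2700/2800)^0.309 = 0.9643^0.309 = 0.9888
Ratio = 0.8286 × 0.9888 = 0.8193
D_Mars = 0.8193 × 29.7 km = 24.3 km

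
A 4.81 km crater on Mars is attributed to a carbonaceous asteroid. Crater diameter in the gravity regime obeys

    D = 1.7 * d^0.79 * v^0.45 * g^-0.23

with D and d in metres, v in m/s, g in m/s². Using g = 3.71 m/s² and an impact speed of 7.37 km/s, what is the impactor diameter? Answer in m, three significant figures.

d ≈ 215 m

Rearranging for d: d = [D / (1.7 · 7370^0.45 · 3.71^-0.23)]^(1/0.79).
D = 4810 m.
7370^0.45 = 55.00
3.71^-0.23 = 0.7397
Denominator = 1.7 × 55.00 × 0.7397 = 69.16
D / 69.16 = 4810 / 69.16 = 69.55
d = 69.55^(1/0.79) = 69.55^1.2658 = 214.8 m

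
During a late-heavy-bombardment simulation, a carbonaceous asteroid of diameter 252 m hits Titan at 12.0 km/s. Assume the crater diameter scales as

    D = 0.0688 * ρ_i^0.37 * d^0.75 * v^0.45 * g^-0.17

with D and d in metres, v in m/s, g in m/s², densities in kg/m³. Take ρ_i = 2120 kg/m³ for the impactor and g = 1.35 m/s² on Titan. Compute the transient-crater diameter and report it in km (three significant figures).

In SI units: v = 12000 m/s.
ρ_i^0.37 = 2120^0.37 = 17.01
d^0.75 = 252^0.75 = 63.25
v^0.45 = 12000^0.45 = 68.49
g^-0.17 = 1.35^-0.17 = 0.9503
D = 0.0688 × 17.01 × 63.25 × 68.49 × 0.9503 = 4818 m
   = 4.818 km

D ≈ 4.82 km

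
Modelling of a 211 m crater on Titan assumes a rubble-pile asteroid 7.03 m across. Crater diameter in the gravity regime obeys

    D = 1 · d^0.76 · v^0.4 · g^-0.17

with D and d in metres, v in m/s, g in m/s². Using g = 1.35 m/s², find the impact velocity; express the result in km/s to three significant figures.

Rearranging for v: v = [D / (1 · 7.03^0.76 · 1.35^-0.17)]^(1/0.4).
7.03^0.76 = 4.402
1.35^-0.17 = 0.9503
Denominator = 1 × 4.402 × 0.9503 = 4.183
D / 4.183 = 211 / 4.183 = 50.44
v = 50.44^(1/0.4) = 50.44^2.5 = 18069 m/s

v ≈ 18.1 km/s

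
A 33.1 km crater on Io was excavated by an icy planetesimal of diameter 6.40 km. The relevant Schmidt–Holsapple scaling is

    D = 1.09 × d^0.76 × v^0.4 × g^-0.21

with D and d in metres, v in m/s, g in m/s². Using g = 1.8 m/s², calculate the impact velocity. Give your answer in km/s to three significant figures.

Rearranging for v: v = [D / (1.09 · 6400^0.76 · 1.8^-0.21)]^(1/0.4).
D = 33100 m.
6400^0.76 = 781.1
1.8^-0.21 = 0.8839
Denominator = 1.09 × 781.1 × 0.8839 = 752.6
D / 752.6 = 33100 / 752.6 = 43.98
v = 43.98^(1/0.4) = 43.98^2.5 = 12827 m/s

v ≈ 12.8 km/s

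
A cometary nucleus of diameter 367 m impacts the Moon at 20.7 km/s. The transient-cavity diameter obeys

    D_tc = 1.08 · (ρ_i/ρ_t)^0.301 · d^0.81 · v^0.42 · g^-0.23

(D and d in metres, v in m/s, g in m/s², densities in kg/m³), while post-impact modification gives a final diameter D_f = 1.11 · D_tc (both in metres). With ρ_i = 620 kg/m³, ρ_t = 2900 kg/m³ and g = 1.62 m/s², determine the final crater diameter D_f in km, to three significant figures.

v = 20700 m/s.
(ρ_i/ρ_t)^0.301 = (620/2900)^0.301 = 0.6285
d^0.81 = 367^0.81 = 119.5
v^0.42 = 20700^0.42 = 64.97
g^-0.23 = 1.62^-0.23 = 0.8950
D_tc = 1.08 × 0.6285 × 119.5 × 64.97 × 0.8950 = 4717 m
D_f = 1.11 × 4717 = 5236 m
     = 5.236 km

D_f ≈ 5.24 km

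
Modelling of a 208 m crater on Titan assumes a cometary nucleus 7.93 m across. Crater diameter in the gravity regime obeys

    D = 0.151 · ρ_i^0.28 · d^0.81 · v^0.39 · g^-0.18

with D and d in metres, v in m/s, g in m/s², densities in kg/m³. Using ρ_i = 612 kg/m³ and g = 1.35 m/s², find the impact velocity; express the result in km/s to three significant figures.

Rearranging for v: v = [D / (0.151 · 612^0.28 · 7.93^0.81 · 1.35^-0.18)]^(1/0.39).
612^0.28 = 6.030
7.93^0.81 = 5.351
1.35^-0.18 = 0.9474
Denominator = 0.151 × 6.030 × 5.351 × 0.9474 = 4.616
D / 4.616 = 208 / 4.616 = 45.06
v = 45.06^(1/0.39) = 45.06^2.5641 = 17397 m/s

v ≈ 17.4 km/s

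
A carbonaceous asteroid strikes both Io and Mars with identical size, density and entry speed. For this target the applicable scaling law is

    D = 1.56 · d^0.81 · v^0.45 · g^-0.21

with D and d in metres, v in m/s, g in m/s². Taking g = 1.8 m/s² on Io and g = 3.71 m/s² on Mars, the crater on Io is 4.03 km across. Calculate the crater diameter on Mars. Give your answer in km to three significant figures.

D ≈ 3.46 km

All impactor-dependent factors cancel in the ratio, leaving D_Mars/D_Io = (g_Mars/g_Io)^-0.21.
(3.71/1.8)^-0.21 = 2.061^-0.21 = 0.8591
D_Mars = 0.8591 × 4.03 km = 3.46 km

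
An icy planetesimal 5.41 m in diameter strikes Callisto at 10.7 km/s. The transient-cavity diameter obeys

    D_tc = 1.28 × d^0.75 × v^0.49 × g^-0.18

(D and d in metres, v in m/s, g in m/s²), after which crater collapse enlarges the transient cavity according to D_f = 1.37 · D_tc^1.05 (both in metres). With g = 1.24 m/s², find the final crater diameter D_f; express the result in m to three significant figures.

D_f ≈ 762 m

v = 10700 m/s.
d^0.75 = 5.41^0.75 = 3.547
v^0.49 = 10700^0.49 = 94.28
g^-0.18 = 1.24^-0.18 = 0.9620
D_tc = 1.28 × 3.547 × 94.28 × 0.9620 = 411.8 m
D_f = 1.37 × (411.8)^1.05 = 762.3 m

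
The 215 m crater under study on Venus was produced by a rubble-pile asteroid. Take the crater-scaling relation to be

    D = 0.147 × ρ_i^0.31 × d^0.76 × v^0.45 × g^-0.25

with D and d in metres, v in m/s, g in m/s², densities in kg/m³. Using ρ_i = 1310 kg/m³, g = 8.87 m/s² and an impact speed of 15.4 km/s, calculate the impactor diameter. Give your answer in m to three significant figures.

Rearranging for d: d = [D / (0.147 · 1310^0.31 · 15400^0.45 · 8.87^-0.25)]^(1/0.76).
1310^0.31 = 9.255
15400^0.45 = 76.63
8.87^-0.25 = 0.5795
Denominator = 0.147 × 9.255 × 76.63 × 0.5795 = 60.42
D / 60.42 = 215 / 60.42 = 3.558
d = 3.558^(1/0.76) = 3.558^1.3158 = 5.312 m

d ≈ 5.31 m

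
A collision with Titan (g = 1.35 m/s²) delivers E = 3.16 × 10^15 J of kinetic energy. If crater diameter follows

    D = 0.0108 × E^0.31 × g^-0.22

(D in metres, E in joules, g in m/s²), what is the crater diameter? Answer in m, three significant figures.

D ≈ 645 m

E^0.31 = (3.16 × 10^15)^0.31 = 6.381 × 10^4
g^-0.22 = 1.35^-0.22 = 0.9361
D = 0.0108 × 6.381 × 10^4 × 0.9361 = 645.1 m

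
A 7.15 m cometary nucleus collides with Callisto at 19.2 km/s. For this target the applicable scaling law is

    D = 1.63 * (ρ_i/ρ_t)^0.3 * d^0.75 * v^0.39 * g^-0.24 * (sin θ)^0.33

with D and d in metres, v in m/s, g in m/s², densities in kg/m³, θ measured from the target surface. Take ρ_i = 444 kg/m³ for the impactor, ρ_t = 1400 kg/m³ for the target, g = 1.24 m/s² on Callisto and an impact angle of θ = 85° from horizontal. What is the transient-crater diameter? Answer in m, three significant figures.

In SI units: v = 19200 m/s.
(ρ_i/ρ_t)^0.3 = (444/1400)^0.3 = 0.7086
d^0.75 = 7.15^0.75 = 4.372
v^0.39 = 19200^0.39 = 46.83
g^-0.24 = 1.24^-0.24 = 0.9497
(sin 85°)^0.33 = 0.9962^0.33 = 0.9987
D = 1.63 × 0.7086 × 4.372 × 46.83 × 0.9497 × 0.9987 = 224.3 m

D ≈ 224 m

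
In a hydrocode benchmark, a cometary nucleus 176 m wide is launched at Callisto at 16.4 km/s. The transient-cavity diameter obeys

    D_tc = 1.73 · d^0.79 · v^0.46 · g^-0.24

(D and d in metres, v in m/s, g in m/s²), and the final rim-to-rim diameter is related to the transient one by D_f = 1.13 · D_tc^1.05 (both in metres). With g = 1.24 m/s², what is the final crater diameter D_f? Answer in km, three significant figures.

v = 16400 m/s.
d^0.79 = 176^0.79 = 59.42
v^0.46 = 16400^0.46 = 86.86
g^-0.24 = 1.24^-0.24 = 0.9497
D_tc = 1.73 × 59.42 × 86.86 × 0.9497 = 8480 m
D_f = 1.13 × (8480)^1.05 = 15062 m
     = 15.06 km

D_f ≈ 15.1 km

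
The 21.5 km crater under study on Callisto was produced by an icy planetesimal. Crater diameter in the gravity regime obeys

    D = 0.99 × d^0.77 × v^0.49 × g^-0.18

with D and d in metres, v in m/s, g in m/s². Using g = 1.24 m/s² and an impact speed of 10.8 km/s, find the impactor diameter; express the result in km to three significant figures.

d ≈ 1.22 km

Rearranging for d: d = [D / (0.99 · 10800^0.49 · 1.24^-0.18)]^(1/0.77).
D = 21500 m.
10800^0.49 = 94.71
1.24^-0.18 = 0.9620
Denominator = 0.99 × 94.71 × 0.9620 = 90.20
D / 90.20 = 21500 / 90.20 = 238.4
d = 238.4^(1/0.77) = 238.4^1.2987 = 1223 m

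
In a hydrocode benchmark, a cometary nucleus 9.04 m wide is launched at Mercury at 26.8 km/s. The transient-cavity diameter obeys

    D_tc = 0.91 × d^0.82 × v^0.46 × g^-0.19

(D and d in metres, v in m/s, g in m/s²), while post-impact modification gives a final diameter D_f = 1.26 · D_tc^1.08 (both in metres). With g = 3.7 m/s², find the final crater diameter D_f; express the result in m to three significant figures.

v = 26800 m/s.
d^0.82 = 9.04^0.82 = 6.082
v^0.46 = 26800^0.46 = 108.9
g^-0.19 = 3.7^-0.19 = 0.7799
D_tc = 0.91 × 6.082 × 108.9 × 0.7799 = 470.1 m
D_f = 1.26 × (470.1)^1.08 = 969.0 m

D_f ≈ 969 m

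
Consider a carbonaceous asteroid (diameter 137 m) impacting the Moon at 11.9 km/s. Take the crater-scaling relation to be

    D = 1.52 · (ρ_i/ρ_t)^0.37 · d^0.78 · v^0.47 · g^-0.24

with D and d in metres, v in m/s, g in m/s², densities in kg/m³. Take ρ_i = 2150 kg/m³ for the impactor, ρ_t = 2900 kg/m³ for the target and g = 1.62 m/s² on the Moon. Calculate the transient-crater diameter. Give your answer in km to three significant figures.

D ≈ 4.63 km

In SI units: v = 11900 m/s.
(ρ_i/ρ_t)^0.37 = (2150/2900)^0.37 = 0.8952
d^0.78 = 137^0.78 = 46.41
v^0.47 = 11900^0.47 = 82.32
g^-0.24 = 1.62^-0.24 = 0.8907
D = 1.52 × 0.8952 × 46.41 × 82.32 × 0.8907 = 4630 m
   = 4.630 km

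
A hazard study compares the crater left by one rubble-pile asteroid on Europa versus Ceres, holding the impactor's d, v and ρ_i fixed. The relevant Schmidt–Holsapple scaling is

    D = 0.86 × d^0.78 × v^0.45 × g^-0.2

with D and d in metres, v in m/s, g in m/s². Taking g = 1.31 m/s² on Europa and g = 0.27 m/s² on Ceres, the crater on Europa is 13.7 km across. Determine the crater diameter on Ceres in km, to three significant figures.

All impactor-dependent factors cancel in the ratio, leaving D_Ceres/D_Europa = (g_Ceres/g_Europa)^-0.2.
(0.27/1.31)^-0.2 = 0.2061^-0.2 = 1.371
D_Ceres = 1.371 × 13.7 km = 18.8 km

D ≈ 18.8 km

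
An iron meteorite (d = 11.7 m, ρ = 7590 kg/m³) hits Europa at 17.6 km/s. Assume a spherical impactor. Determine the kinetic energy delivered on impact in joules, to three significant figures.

v = 17600 m/s.
Mass m = (π/6) ρ d³ = (π/6) × 7590 × (11.7)³ = 6.365 × 10^6 kg
E = ½ m v² = 0.5 × 6.365 × 10^6 × (17600)² = 9.858 × 10^14 J

E ≈ 9.86 × 10^14 J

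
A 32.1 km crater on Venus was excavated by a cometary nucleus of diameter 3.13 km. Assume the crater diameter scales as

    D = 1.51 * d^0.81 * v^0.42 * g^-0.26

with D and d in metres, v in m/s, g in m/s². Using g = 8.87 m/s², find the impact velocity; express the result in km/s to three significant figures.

v ≈ 14.1 km/s

Rearranging for v: v = [D / (1.51 · 3130^0.81 · 8.87^-0.26)]^(1/0.42).
D = 32100 m.
3130^0.81 = 678.3
8.87^-0.26 = 0.5669
Denominator = 1.51 × 678.3 × 0.5669 = 580.6
D / 580.6 = 32100 / 580.6 = 55.29
v = 55.29^(1/0.42) = 55.29^2.381 = 14101 m/s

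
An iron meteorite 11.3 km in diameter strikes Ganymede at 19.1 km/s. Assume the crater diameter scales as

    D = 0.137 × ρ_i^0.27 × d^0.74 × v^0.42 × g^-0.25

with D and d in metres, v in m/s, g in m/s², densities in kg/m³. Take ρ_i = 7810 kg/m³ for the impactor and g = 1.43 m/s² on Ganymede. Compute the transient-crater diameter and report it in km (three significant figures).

D ≈ 88.4 km

In SI units: d = 11300 m, v = 19100 m/s.
ρ_i^0.27 = 7810^0.27 = 11.25
d^0.74 = 11300^0.74 = 998.3
v^0.42 = 19100^0.42 = 62.81
g^-0.25 = 1.43^-0.25 = 0.9145
D = 0.137 × 11.25 × 998.3 × 62.81 × 0.9145 = 88379 m
   = 88.38 km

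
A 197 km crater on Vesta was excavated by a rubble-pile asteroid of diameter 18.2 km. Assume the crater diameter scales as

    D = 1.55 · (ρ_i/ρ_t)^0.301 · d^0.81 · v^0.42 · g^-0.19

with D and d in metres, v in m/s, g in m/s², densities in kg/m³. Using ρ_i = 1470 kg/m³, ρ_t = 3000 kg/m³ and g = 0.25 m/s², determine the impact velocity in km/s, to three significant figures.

v ≈ 7.70 km/s

Rearranging for v: v = [D / (1.55 · (1470/3000)^0.301 · 18200^0.81 · 0.25^-0.19)]^(1/0.42).
D = 197000 m.
(1470/3000)^0.301 = 0.8068
18200^0.81 = 2823
0.25^-0.19 = 1.301
Denominator = 1.55 × 0.8068 × 2823 × 1.301 = 4593
D / 4593 = 197000 / 4593 = 42.89
v = 42.89^(1/0.42) = 42.89^2.381 = 7703 m/s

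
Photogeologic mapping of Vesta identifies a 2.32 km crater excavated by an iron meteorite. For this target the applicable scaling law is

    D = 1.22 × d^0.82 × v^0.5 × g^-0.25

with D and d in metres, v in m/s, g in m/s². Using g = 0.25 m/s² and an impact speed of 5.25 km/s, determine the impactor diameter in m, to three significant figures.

Rearranging for d: d = [D / (1.22 · 5250^0.5 · 0.25^-0.25)]^(1/0.82).
D = 2320 m.
5250^0.5 = 72.46
0.25^-0.25 = 1.414
Denominator = 1.22 × 72.46 × 1.414 = 125.0
D / 125.0 = 2320 / 125.0 = 18.56
d = 18.56^(1/0.82) = 18.56^1.2195 = 35.24 m

d ≈ 35.2 m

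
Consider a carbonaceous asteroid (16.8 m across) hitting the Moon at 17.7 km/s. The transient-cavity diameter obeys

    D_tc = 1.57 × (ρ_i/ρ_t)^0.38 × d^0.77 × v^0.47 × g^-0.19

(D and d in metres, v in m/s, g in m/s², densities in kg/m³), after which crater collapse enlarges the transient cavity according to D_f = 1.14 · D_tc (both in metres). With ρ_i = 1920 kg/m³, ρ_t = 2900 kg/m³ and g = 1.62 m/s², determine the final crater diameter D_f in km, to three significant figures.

v = 17700 m/s.
(ρ_i/ρ_t)^0.38 = (1920/2900)^0.38 = 0.8550
d^0.77 = 16.8^0.77 = 8.780
v^0.47 = 17700^0.47 = 99.21
g^-0.19 = 1.62^-0.19 = 0.9124
D_tc = 1.57 × 0.8550 × 8.780 × 99.21 × 0.9124 = 1067 m
D_f = 1.14 × 1067 = 1216 m
     = 1.216 km

D_f ≈ 1.22 km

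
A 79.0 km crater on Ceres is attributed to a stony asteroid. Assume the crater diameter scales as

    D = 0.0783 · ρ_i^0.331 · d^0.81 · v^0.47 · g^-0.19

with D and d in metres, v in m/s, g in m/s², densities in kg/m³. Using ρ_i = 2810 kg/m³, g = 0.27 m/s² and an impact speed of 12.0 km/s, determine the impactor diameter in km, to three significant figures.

d ≈ 3.18 km

Rearranging for d: d = [D / (0.0783 · 2810^0.331 · 12000^0.47 · 0.27^-0.19)]^(1/0.81).
D = 79000 m.
2810^0.331 = 13.85
12000^0.47 = 82.64
0.27^-0.19 = 1.282
Denominator = 0.0783 × 13.85 × 82.64 × 1.282 = 114.9
D / 114.9 = 79000 / 114.9 = 687.6
d = 687.6^(1/0.81) = 687.6^1.2346 = 3184 m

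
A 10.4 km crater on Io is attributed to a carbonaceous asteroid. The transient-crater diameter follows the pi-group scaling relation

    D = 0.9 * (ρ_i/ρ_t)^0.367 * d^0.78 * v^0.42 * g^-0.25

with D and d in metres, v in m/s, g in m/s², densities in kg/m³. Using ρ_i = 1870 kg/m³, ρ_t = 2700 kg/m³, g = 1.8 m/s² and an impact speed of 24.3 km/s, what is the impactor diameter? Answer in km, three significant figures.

d ≈ 1.01 km

Rearranging for d: d = [D / (0.9 · (1870/2700)^0.367 · 24300^0.42 · 1.8^-0.25)]^(1/0.78).
D = 10400 m.
(1870/2700)^0.367 = 0.8739
24300^0.42 = 69.50
1.8^-0.25 = 0.8633
Denominator = 0.9 × 0.8739 × 69.50 × 0.8633 = 47.19
D / 47.19 = 10400 / 47.19 = 220.4
d = 220.4^(1/0.78) = 220.4^1.2821 = 1010 m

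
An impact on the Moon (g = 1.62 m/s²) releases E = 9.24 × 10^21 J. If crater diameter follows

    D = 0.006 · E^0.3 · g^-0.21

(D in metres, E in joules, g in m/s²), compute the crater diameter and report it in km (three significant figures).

D ≈ 21.1 km

E^0.3 = (9.24 × 10^21)^0.3 = 3.888 × 10^6
g^-0.21 = 1.62^-0.21 = 0.9037
D = 0.006 × 3.888 × 10^6 × 0.9037 = 21082 m
   = 21.08 km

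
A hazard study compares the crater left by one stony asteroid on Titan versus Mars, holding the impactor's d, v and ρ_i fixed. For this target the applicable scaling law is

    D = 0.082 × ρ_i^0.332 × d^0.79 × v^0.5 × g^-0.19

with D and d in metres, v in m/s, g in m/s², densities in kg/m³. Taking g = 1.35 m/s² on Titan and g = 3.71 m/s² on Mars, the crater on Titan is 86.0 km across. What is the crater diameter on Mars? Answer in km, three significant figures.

All impactor-dependent factors cancel in the ratio, leaving D_Mars/D_Titan = (g_Mars/g_Titan)^-0.19.
(3.71/1.35)^-0.19 = 2.748^-0.19 = 0.8253
D_Mars = 0.8253 × 86.0 km = 71.0 km

D ≈ 71.0 km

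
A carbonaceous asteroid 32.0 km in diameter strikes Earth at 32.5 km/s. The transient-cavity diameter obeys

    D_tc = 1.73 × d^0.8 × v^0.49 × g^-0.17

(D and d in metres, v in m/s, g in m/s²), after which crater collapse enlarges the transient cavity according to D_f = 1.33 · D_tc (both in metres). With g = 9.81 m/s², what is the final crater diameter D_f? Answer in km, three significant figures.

In SI: d = 32000 m, v = 32500 m/s.
d^0.8 = 32000^0.8 = 4019
v^0.49 = 32500^0.49 = 162.5
g^-0.17 = 9.81^-0.17 = 0.6783
D_tc = 1.73 × 4019 × 162.5 × 0.6783 = 7.664 × 10^5 m
D_f = 1.33 × 7.664 × 10^5 = 1.019 × 10^6 m
     = 1019 km

D_f ≈ 1020 km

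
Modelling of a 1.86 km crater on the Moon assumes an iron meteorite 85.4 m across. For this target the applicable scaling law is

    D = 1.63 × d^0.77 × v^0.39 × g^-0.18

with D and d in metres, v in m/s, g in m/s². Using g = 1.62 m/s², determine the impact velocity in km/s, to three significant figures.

v ≈ 13.3 km/s

Rearranging for v: v = [D / (1.63 · 85.4^0.77 · 1.62^-0.18)]^(1/0.39).
D = 1860 m.
85.4^0.77 = 30.71
1.62^-0.18 = 0.9168
Denominator = 1.63 × 30.71 × 0.9168 = 45.89
D / 45.89 = 1860 / 45.89 = 40.53
v = 40.53^(1/0.39) = 40.53^2.5641 = 13259 m/s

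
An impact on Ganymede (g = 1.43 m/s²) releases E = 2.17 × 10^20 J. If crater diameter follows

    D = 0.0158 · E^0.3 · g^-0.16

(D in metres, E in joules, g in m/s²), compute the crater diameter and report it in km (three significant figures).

D ≈ 18.8 km

E^0.3 = (2.17 × 10^20)^0.3 = 1.262 × 10^6
g^-0.16 = 1.43^-0.16 = 0.9444
D = 0.0158 × 1.262 × 10^6 × 0.9444 = 18831 m
   = 18.83 km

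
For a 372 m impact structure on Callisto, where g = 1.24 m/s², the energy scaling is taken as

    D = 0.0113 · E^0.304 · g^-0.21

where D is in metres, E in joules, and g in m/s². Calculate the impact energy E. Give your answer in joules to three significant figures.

E ≈ 8.41 × 10^14 J

Rearranging: E = [D / (0.0113 · g^-0.21)]^(1/0.304).
g^-0.21 = 1.24^-0.21 = 0.9558
D / (0.0113 × 0.9558) = 372 / (0.01080) = 3.444 × 10^4
E = (3.444 × 10^4)^3.2895 = 8.408 × 10^14 J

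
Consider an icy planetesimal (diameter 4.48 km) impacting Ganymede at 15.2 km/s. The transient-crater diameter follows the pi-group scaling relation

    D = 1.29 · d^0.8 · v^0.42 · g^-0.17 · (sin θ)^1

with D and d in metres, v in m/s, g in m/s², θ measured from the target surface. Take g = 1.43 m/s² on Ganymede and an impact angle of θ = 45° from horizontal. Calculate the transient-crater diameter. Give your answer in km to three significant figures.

D ≈ 40.8 km

In SI units: d = 4480 m, v = 15200 m/s.
d^0.8 = 4480^0.8 = 833.7
v^0.42 = 15200^0.42 = 57.07
g^-0.17 = 1.43^-0.17 = 0.9410
(sin 45°)^1 = 0.7071^1 = 0.7071
D = 1.29 × 833.7 × 57.07 × 0.9410 × 0.7071 = 40839 m
   = 40.84 km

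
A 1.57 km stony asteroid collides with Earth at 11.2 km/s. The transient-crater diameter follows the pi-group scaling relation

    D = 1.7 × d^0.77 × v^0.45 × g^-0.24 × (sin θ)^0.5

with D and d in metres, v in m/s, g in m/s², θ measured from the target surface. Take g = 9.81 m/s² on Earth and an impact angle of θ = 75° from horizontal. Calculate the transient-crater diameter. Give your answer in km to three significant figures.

In SI units: d = 1570 m, v = 11200 m/s.
d^0.77 = 1570^0.77 = 289.0
v^0.45 = 11200^0.45 = 66.40
g^-0.24 = 9.81^-0.24 = 0.5781
(sin 75°)^0.5 = 0.9659^0.5 = 0.9828
D = 1.7 × 289.0 × 66.40 × 0.5781 × 0.9828 = 18535 m
   = 18.53 km

D ≈ 18.5 km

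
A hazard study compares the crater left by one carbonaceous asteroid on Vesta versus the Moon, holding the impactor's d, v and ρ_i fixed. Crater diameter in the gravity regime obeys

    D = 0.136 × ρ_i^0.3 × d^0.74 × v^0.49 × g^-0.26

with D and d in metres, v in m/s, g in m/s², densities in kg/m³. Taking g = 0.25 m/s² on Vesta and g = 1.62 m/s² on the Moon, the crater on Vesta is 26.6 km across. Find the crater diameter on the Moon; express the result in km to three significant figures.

D ≈ 16.4 km

All impactor-dependent factors cancel in the ratio, leaving D_Moon/D_Vesta = (g_Moon/g_Vesta)^-0.26.
(1.62/0.25)^-0.26 = 6.480^-0.26 = 0.6152
D_Moon = 0.6152 × 26.6 km = 16.4 km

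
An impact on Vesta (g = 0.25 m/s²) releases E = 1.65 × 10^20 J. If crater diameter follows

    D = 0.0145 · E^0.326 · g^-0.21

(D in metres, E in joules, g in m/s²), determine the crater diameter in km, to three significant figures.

E^0.326 = (1.65 × 10^20)^0.326 = 3.899 × 10^6
g^-0.21 = 0.25^-0.21 = 1.338
D = 0.0145 × 3.899 × 10^6 × 1.338 = 75644 m
   = 75.64 km

D ≈ 75.6 km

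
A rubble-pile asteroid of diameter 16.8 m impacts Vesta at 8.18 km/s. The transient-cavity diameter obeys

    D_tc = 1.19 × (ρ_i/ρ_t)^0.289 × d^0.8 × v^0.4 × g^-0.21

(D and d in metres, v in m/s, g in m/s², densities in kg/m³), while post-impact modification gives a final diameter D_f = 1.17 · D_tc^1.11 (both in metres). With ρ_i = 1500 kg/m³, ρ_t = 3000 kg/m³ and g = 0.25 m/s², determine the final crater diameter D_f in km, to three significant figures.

D_f ≈ 1.05 km

v = 8180 m/s.
(ρ_i/ρ_t)^0.289 = (1500/3000)^0.289 = 0.8185
d^0.8 = 16.8^0.8 = 9.555
v^0.4 = 8180^0.4 = 36.74
g^-0.21 = 0.25^-0.21 = 1.338
D_tc = 1.19 × 0.8185 × 9.555 × 36.74 × 1.338 = 457.5 m
D_f = 1.17 × (457.5)^1.11 = 1050 m
     = 1.050 km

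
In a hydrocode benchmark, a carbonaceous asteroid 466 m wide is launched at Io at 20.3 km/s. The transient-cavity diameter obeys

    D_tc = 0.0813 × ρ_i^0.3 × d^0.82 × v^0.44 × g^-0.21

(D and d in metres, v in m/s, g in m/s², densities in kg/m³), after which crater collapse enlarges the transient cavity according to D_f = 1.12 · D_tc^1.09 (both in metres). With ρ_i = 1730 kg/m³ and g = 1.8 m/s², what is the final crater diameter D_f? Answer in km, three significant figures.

D_f ≈ 20.5 km

v = 20300 m/s.
ρ_i^0.3 = 1730^0.3 = 9.363
d^0.82 = 466^0.82 = 154.2
v^0.44 = 20300^0.44 = 78.58
g^-0.21 = 1.8^-0.21 = 0.8839
D_tc = 0.0813 × 9.363 × 154.2 × 78.58 × 0.8839 = 8153 m
D_f = 1.12 × (8153)^1.09 = 20538 m
     = 20.54 km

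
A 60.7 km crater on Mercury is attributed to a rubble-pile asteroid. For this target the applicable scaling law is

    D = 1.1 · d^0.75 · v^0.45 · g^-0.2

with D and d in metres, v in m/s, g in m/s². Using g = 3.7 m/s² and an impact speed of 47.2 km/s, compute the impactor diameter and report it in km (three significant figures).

d ≈ 4.67 km

Rearranging for d: d = [D / (1.1 · 47200^0.45 · 3.7^-0.2)]^(1/0.75).
D = 60700 m.
47200^0.45 = 126.8
3.7^-0.2 = 0.7698
Denominator = 1.1 × 126.8 × 0.7698 = 107.4
D / 107.4 = 60700 / 107.4 = 565.2
d = 565.2^(1/0.75) = 565.2^1.3333 = 4672 m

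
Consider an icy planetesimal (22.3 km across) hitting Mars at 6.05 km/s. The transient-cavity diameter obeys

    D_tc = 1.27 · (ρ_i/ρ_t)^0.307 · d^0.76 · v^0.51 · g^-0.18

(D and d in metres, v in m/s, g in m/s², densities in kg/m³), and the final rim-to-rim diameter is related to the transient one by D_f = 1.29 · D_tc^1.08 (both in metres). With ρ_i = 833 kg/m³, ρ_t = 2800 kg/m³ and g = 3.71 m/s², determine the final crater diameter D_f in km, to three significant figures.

In SI: d = 22300 m, v = 6050 m/s.
(ρ_i/ρ_t)^0.307 = (833/2800)^0.307 = 0.6892
d^0.76 = 22300^0.76 = 2017
v^0.51 = 6050^0.51 = 84.86
g^-0.18 = 3.71^-0.18 = 0.7898
D_tc = 1.27 × 0.6892 × 2017 × 84.86 × 0.7898 = 1.183 × 10^5 m
D_f = 1.29 × (1.183 × 10^5)^1.08 = 3.885 × 10^5 m
     = 388.5 km

D_f ≈ 389 km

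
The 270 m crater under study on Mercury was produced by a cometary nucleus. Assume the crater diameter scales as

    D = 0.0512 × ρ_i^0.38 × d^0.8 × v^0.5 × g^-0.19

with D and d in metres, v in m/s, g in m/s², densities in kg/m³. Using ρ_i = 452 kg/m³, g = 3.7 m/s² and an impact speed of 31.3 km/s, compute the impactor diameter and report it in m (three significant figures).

d ≈ 5.21 m

Rearranging for d: d = [D / (0.0512 · 452^0.38 · 31300^0.5 · 3.7^-0.19)]^(1/0.8).
452^0.38 = 10.21
31300^0.5 = 176.9
3.7^-0.19 = 0.7799
Denominator = 0.0512 × 10.21 × 176.9 × 0.7799 = 72.12
D / 72.12 = 270 / 72.12 = 3.744
d = 3.744^(1/0.8) = 3.744^1.25 = 5.208 m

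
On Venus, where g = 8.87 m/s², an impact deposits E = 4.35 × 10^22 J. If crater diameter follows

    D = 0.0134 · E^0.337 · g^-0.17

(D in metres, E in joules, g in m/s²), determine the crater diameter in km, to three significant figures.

D ≈ 394 km

E^0.337 = (4.35 × 10^22)^0.337 = 4.258 × 10^7
g^-0.17 = 8.87^-0.17 = 0.6900
D = 0.0134 × 4.258 × 10^7 × 0.6900 = 3.937 × 10^5 m
   = 393.7 km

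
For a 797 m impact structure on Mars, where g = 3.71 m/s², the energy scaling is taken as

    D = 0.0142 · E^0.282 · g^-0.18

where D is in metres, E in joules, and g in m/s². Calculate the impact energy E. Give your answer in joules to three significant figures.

E ≈ 1.60 × 10^17 J

Rearranging: E = [D / (0.0142 · g^-0.18)]^(1/0.282).
g^-0.18 = 3.71^-0.18 = 0.7898
D / (0.0142 × 0.7898) = 797 / (0.01122) = 7.103 × 10^4
E = (7.103 × 10^4)^3.5461 = 1.598 × 10^17 J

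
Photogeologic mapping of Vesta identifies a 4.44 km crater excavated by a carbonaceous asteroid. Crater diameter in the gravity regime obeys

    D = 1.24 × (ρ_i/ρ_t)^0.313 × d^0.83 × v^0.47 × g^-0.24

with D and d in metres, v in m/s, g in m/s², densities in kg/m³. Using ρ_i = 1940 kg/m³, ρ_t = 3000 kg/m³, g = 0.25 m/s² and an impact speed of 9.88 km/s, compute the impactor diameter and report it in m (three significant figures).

Rearranging for d: d = [D / (1.24 · (1940/3000)^0.313 · 9880^0.47 · 0.25^-0.24)]^(1/0.83).
D = 4440 m.
(1940/3000)^0.313 = 0.8725
9880^0.47 = 75.43
0.25^-0.24 = 1.395
Denominator = 1.24 × 0.8725 × 75.43 × 1.395 = 113.8
D / 113.8 = 4440 / 113.8 = 39.02
d = 39.02^(1/0.83) = 39.02^1.2048 = 82.64 m

d ≈ 82.6 m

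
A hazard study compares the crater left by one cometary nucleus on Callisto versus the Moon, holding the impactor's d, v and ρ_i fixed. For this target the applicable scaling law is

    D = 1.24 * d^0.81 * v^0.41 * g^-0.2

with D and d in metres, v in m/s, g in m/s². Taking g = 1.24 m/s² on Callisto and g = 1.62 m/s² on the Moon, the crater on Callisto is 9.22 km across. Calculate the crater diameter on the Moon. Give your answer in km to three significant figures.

All impactor-dependent factors cancel in the ratio, leaving D_Moon/D_Callisto = (g_Moon/g_Callisto)^-0.2.
(1.62/1.24)^-0.2 = 1.306^-0.2 = 0.9480
D_Moon = 0.9480 × 9.22 km = 8.74 km

D ≈ 8.74 km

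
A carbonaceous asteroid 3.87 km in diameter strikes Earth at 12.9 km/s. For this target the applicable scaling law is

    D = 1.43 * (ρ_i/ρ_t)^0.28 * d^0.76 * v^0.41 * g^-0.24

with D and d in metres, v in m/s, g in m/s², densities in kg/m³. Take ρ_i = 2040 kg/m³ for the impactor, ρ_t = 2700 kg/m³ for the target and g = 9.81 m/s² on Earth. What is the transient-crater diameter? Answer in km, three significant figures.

In SI units: d = 3870 m, v = 12900 m/s.
(ρ_i/ρ_t)^0.28 = (2040/2700)^0.28 = 0.9245
d^0.76 = 3870^0.76 = 532.9
v^0.41 = 12900^0.41 = 48.46
g^-0.24 = 9.81^-0.24 = 0.5781
D = 1.43 × 0.9245 × 532.9 × 48.46 × 0.5781 = 19737 m
   = 19.74 km

D ≈ 19.7 km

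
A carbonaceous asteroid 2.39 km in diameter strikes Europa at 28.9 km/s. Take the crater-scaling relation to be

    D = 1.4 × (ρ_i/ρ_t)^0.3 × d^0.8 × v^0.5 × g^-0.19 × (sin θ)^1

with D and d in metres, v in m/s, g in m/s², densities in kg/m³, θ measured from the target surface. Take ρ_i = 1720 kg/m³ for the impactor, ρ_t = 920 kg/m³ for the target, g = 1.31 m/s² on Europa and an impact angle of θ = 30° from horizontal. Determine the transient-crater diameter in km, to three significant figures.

D ≈ 68.8 km

In SI units: d = 2390 m, v = 28900 m/s.
(ρ_i/ρ_t)^0.3 = (1720/920)^0.3 = 1.206
d^0.8 = 2390^0.8 = 504.3
v^0.5 = 28900^0.5 = 170.0
g^-0.19 = 1.31^-0.19 = 0.9500
(sin 30°)^1 = 0.5000^1 = 0.5000
D = 1.4 × 1.206 × 504.3 × 170.0 × 0.9500 × 0.5000 = 68755 m
   = 68.76 km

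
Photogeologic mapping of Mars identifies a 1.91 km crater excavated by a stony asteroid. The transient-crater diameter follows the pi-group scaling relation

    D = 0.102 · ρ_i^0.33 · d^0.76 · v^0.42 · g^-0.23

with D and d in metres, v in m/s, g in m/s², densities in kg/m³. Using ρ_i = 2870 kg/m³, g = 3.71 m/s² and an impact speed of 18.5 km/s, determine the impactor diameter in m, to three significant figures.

Rearranging for d: d = [D / (0.102 · 2870^0.33 · 18500^0.42 · 3.71^-0.23)]^(1/0.76).
D = 1910 m.
2870^0.33 = 13.84
18500^0.42 = 61.97
3.71^-0.23 = 0.7397
Denominator = 0.102 × 13.84 × 61.97 × 0.7397 = 64.71
D / 64.71 = 1910 / 64.71 = 29.52
d = 29.52^(1/0.76) = 29.52^1.3158 = 85.98 m

d ≈ 86.0 m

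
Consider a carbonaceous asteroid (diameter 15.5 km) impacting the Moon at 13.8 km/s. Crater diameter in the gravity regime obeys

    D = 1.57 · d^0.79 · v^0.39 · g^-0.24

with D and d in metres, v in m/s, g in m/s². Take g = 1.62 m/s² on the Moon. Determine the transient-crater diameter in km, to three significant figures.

D ≈ 118 km

In SI units: d = 15500 m, v = 13800 m/s.
d^0.79 = 15500^0.79 = 2043
v^0.39 = 13800^0.39 = 41.17
g^-0.24 = 1.62^-0.24 = 0.8907
D = 1.57 × 2043 × 41.17 × 0.8907 = 1.176 × 10^5 m
   = 117.6 km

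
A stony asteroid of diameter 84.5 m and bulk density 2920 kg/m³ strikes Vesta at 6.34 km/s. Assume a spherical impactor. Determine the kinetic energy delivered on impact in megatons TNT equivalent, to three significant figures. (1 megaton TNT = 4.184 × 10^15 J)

v = 6340 m/s.
Mass m = (π/6) ρ d³ = (π/6) × 2920 × (84.5)³ = 9.225 × 10^8 kg
E = ½ m v² = 0.5 × 9.225 × 10^8 × (6340)² = 1.854 × 10^16 J
   = 1.854 × 10^16 / 4.184×10^15 = 4.431 Mt

E ≈ 4.43 Mt TNT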